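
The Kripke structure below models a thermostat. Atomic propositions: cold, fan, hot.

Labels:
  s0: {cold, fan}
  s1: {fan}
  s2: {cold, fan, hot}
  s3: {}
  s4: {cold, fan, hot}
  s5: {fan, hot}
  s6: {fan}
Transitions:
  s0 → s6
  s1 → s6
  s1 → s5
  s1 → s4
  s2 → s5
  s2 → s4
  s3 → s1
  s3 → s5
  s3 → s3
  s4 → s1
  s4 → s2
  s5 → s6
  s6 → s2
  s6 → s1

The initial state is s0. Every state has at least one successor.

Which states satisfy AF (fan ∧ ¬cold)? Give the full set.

{s0, s1, s5, s6}

States satisfying fan ∧ ¬cold: {s1, s5, s6}.
States satisfying AF (fan ∧ ¬cold): {s0, s1, s5, s6}.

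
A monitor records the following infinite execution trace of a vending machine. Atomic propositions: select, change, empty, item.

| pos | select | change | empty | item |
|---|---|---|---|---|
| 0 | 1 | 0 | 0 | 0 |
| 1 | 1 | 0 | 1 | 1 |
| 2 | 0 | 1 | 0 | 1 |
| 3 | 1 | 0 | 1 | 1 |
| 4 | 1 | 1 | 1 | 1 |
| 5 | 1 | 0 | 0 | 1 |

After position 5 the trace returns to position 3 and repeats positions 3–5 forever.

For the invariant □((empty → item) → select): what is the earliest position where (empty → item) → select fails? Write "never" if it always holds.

2

Check (empty → item) → select at each position in order: 0 ✓, 1 ✓.
At position 2 the labels are {change, item}, so (empty → item) → select is false there. This is the first violation.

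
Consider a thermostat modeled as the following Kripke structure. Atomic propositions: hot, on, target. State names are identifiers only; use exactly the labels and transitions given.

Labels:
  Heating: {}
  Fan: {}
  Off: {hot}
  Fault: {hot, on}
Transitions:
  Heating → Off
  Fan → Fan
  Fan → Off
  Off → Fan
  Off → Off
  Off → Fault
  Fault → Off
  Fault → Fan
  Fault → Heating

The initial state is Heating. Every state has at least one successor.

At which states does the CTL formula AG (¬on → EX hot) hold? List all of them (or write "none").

States satisfying ¬on → EX hot: {Heating, Fan, Off, Fault}.
States satisfying AG (¬on → EX hot): {Heating, Fan, Off, Fault}.

{Heating, Fan, Off, Fault}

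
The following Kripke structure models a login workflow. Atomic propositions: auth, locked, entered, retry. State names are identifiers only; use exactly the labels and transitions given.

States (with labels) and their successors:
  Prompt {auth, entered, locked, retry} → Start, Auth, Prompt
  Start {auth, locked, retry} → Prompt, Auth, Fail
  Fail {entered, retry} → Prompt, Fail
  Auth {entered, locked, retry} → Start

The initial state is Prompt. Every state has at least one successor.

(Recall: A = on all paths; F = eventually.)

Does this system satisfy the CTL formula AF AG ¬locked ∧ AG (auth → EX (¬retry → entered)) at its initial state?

Does not hold

States satisfying AG ¬locked: ∅.
States satisfying AF AG ¬locked: ∅.
States satisfying auth → EX (¬retry → entered): {Prompt, Start, Fail, Auth}.
States satisfying AG (auth → EX (¬retry → entered)): {Prompt, Start, Fail, Auth}.
States satisfying AF AG ¬locked ∧ AG (auth → EX (¬retry → entered)): ∅.
Prompt ∉ Sat(AF AG ¬locked ∧ AG (auth → EX (¬retry → entered))).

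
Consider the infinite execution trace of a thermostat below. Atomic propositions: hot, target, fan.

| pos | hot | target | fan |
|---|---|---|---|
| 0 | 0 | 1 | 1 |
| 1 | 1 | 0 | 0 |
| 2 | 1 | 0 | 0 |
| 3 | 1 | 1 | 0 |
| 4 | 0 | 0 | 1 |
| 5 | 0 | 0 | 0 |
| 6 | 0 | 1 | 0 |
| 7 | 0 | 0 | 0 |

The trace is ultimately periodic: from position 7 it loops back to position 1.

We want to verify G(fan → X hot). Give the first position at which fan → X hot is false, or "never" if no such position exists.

Check fan → X hot at each position in order: 0 ✓, 1 ✓, 2 ✓, 3 ✓.
At position 4 the labels are {fan} and the next position 5 has {}, so fan → X hot is false there. This is the first violation.

4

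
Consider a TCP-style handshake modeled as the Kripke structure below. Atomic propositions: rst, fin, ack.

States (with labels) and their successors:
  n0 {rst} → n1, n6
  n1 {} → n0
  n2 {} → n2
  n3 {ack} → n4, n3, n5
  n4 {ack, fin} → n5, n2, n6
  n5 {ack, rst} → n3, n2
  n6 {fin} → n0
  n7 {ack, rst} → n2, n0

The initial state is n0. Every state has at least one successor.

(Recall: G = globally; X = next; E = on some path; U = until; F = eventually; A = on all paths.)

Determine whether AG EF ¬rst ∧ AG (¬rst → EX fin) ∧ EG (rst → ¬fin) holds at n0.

Does not hold

States satisfying EF ¬rst: {n0, n1, n2, n3, n4, n5, n6, n7}.
States satisfying AG EF ¬rst: {n0, n1, n2, n3, n4, n5, n6, n7}.
States satisfying ¬rst → EX fin: {n0, n3, n4, n5, n7}.
States satisfying AG (¬rst → EX fin): ∅.
States satisfying rst → ¬fin: {n0, n1, n2, n3, n4, n5, n6, n7}.
States satisfying EG (rst → ¬fin): {n0, n1, n2, n3, n4, n5, n6, n7}.
States satisfying AG (¬rst → EX fin) ∧ EG (rst → ¬fin): ∅.
States satisfying AG EF ¬rst ∧ AG (¬rst → EX fin) ∧ EG (rst → ¬fin): ∅.
n0 ∉ Sat(AG EF ¬rst ∧ AG (¬rst → EX fin) ∧ EG (rst → ¬fin)).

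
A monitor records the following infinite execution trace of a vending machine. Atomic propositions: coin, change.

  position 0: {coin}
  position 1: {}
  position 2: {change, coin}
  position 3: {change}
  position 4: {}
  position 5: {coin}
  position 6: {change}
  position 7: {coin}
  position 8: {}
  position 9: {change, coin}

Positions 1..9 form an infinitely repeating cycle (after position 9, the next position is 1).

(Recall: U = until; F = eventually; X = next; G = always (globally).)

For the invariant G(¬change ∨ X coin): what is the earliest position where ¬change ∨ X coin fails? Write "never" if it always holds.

Check ¬change ∨ X coin at each position in order: 0 ✓, 1 ✓.
At position 2 the labels are {change, coin} and the next position 3 has {change}, so ¬change ∨ X coin is false there. This is the first violation.

2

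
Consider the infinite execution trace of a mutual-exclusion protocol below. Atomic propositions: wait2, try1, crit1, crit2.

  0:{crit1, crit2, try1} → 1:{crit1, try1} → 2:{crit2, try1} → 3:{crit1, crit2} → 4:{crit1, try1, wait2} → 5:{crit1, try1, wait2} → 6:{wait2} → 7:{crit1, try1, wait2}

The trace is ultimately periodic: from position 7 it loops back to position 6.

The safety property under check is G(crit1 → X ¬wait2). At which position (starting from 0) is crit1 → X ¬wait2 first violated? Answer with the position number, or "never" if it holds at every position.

Check crit1 → X ¬wait2 at each position in order: 0 ✓, 1 ✓, 2 ✓.
At position 3 the labels are {crit1, crit2} and the next position 4 has {crit1, try1, wait2}, so crit1 → X ¬wait2 is false there. This is the first violation.

3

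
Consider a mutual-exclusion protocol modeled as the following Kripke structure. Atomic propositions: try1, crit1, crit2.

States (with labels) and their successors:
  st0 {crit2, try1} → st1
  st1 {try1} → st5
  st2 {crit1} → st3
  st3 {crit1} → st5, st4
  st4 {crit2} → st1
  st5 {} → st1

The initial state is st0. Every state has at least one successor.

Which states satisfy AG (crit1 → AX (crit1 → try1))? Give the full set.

{st0, st1, st3, st4, st5}

States satisfying crit1 → AX (crit1 → try1): {st0, st1, st3, st4, st5}.
States satisfying AG (crit1 → AX (crit1 → try1)): {st0, st1, st3, st4, st5}.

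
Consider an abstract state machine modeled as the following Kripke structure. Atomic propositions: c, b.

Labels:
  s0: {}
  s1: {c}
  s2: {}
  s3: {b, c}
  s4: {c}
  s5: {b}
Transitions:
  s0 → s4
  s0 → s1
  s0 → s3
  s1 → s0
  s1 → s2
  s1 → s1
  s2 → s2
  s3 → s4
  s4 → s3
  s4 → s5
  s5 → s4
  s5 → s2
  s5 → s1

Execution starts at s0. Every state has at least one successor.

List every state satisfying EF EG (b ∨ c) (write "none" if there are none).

{s0, s1, s3, s4, s5}

States satisfying EG (b ∨ c): {s1, s3, s4, s5}.
States satisfying EF EG (b ∨ c): {s0, s1, s3, s4, s5}.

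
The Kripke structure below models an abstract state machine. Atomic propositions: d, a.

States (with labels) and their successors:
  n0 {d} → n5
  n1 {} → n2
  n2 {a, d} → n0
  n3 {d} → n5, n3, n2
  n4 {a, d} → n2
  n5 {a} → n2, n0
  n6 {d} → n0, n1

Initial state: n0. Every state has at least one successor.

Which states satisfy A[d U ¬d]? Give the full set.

States satisfying d: {n0, n2, n3, n4, n6}.
States satisfying ¬d: {n1, n5}.
States satisfying A[d U ¬d]: {n0, n1, n2, n4, n5, n6}.

{n0, n1, n2, n4, n5, n6}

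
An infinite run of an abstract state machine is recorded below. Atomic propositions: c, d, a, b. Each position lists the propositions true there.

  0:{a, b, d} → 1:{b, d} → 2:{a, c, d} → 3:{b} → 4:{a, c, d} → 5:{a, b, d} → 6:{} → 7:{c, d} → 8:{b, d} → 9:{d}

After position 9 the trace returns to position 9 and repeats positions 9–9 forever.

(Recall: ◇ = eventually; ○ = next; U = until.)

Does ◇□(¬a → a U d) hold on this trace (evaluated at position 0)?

□(¬a → a U d) holds at position 7, which is reachable from 0, so ◇□(¬a → a U d) holds.

Yes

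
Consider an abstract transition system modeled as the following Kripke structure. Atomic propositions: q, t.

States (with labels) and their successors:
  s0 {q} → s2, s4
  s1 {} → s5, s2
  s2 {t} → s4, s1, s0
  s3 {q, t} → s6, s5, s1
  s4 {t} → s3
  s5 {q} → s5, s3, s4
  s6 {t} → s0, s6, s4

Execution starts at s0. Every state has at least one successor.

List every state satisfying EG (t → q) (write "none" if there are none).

{s1, s3, s5}

States satisfying t → q: {s0, s1, s3, s5}.
States satisfying EG (t → q): {s1, s3, s5}.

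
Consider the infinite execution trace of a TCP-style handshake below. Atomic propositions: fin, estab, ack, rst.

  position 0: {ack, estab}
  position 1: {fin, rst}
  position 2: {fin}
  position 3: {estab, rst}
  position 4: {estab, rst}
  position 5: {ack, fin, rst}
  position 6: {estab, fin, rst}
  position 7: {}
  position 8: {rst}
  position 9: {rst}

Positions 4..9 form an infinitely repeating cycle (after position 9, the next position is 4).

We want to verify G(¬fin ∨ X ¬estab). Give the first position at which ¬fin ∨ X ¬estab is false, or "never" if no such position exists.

2

Check ¬fin ∨ X ¬estab at each position in order: 0 ✓, 1 ✓.
At position 2 the labels are {fin} and the next position 3 has {estab, rst}, so ¬fin ∨ X ¬estab is false there. This is the first violation.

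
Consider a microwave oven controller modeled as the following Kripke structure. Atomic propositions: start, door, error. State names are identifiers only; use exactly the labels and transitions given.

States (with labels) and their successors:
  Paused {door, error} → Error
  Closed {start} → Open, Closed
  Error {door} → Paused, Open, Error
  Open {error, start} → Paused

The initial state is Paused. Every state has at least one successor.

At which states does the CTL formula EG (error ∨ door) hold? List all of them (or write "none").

States satisfying error ∨ door: {Paused, Error, Open}.
States satisfying EG (error ∨ door): {Paused, Error, Open}.

{Paused, Error, Open}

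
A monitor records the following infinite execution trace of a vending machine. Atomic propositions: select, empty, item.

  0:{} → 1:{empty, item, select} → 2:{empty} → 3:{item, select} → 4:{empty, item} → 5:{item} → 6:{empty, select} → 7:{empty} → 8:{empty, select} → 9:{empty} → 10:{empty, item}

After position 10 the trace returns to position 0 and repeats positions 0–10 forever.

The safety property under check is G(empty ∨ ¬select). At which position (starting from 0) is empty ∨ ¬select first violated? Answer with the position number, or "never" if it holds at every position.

3

Check empty ∨ ¬select at each position in order: 0 ✓, 1 ✓, 2 ✓.
At position 3 the labels are {item, select}, so empty ∨ ¬select is false there. This is the first violation.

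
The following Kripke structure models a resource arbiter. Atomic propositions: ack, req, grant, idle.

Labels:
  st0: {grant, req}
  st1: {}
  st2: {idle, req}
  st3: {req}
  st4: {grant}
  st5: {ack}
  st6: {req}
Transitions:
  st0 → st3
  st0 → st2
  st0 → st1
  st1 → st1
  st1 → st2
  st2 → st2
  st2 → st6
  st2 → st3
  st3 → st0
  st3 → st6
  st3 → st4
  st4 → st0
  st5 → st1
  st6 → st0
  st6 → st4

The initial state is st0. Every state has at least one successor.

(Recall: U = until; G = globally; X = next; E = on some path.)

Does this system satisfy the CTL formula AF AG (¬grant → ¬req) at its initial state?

States satisfying AG (¬grant → ¬req): ∅.
States satisfying AF AG (¬grant → ¬req): ∅.
There is a path from st0 along which AG (¬grant → ¬req) never holds.
st0 ∉ Sat(AF AG (¬grant → ¬req)).

Violated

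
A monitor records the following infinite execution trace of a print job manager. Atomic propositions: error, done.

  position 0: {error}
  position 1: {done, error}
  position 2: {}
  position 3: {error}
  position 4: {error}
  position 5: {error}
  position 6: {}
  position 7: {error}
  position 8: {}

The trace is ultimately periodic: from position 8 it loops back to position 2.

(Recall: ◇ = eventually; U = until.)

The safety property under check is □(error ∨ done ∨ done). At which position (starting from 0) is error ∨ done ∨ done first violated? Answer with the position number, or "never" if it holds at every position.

Check error ∨ done ∨ done at each position in order: 0 ✓, 1 ✓.
At position 2 the labels are {}, so error ∨ done ∨ done is false there. This is the first violation.

2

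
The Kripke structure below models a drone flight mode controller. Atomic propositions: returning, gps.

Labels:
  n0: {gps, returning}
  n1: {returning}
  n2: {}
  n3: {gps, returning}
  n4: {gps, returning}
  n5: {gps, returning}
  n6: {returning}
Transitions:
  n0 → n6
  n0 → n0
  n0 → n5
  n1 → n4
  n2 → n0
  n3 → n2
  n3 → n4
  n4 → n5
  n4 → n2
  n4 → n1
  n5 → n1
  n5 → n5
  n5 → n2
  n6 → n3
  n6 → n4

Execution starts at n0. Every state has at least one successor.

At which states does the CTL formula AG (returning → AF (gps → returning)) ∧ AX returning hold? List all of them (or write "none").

States satisfying returning → AF (gps → returning): {n0, n1, n2, n3, n4, n5, n6}.
States satisfying AG (returning → AF (gps → returning)): {n0, n1, n2, n3, n4, n5, n6}.
States satisfying returning: {n0, n1, n3, n4, n5, n6}.
States satisfying AX returning: {n0, n1, n2, n6}.
States satisfying AG (returning → AF (gps → returning)) ∧ AX returning: {n0, n1, n2, n6}.

{n0, n1, n2, n6}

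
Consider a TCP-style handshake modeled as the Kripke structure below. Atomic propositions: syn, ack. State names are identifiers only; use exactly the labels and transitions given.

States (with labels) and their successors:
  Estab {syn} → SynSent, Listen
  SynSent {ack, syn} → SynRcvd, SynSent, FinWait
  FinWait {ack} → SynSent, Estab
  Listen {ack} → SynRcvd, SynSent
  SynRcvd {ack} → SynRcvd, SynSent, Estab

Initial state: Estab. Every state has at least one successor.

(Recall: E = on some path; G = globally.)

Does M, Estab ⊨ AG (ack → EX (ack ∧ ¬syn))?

No

States satisfying ack → EX (ack ∧ ¬syn): {Estab, SynSent, Listen, SynRcvd}.
States satisfying AG (ack → EX (ack ∧ ¬syn)): ∅.
FinWait is reachable from Estab and violates ack → EX (ack ∧ ¬syn), so AG fails at Estab.
Estab ∉ Sat(AG (ack → EX (ack ∧ ¬syn))).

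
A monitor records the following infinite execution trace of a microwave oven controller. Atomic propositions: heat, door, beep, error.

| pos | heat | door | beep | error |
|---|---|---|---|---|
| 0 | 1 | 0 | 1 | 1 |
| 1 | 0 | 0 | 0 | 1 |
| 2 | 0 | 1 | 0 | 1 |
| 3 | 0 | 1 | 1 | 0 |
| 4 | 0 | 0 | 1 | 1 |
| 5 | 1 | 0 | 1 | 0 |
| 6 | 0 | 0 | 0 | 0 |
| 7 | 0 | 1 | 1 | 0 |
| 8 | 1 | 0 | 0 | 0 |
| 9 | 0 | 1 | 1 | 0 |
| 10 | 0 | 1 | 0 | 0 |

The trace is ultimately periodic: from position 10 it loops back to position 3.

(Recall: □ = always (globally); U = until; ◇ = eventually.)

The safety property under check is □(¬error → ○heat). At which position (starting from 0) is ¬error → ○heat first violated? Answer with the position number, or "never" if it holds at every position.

3

Check ¬error → ○heat at each position in order: 0 ✓, 1 ✓, 2 ✓.
At position 3 the labels are {beep, door} and the next position 4 has {beep, error}, so ¬error → ○heat is false there. This is the first violation.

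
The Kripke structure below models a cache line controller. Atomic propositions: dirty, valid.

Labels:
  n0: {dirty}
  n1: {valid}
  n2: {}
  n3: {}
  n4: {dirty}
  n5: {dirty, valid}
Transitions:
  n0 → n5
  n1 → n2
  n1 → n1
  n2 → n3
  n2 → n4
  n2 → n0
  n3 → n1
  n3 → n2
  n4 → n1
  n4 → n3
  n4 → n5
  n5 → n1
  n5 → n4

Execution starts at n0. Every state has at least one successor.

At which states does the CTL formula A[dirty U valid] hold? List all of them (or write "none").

States satisfying dirty: {n0, n4, n5}.
States satisfying valid: {n1, n5}.
States satisfying A[dirty U valid]: {n0, n1, n5}.

{n0, n1, n5}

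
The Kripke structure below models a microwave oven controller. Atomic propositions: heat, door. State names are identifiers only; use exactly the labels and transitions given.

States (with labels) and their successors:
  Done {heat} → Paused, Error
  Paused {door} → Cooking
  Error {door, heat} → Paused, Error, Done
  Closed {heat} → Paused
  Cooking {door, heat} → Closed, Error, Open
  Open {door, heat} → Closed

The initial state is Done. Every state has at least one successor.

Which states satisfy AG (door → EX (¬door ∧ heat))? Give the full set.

States satisfying door → EX (¬door ∧ heat): {Done, Error, Closed, Cooking, Open}.
States satisfying AG (door → EX (¬door ∧ heat)): ∅.

none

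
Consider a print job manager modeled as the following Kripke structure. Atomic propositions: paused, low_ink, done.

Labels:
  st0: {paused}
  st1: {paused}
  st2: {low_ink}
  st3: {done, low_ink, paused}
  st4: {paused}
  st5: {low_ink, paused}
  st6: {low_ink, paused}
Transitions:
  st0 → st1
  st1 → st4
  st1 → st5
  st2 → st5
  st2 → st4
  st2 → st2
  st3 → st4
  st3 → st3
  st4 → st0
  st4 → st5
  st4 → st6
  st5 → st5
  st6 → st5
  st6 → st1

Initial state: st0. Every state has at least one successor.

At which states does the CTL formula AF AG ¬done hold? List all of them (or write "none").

{st0, st1, st2, st4, st5, st6}

States satisfying AG ¬done: {st0, st1, st2, st4, st5, st6}.
States satisfying AF AG ¬done: {st0, st1, st2, st4, st5, st6}.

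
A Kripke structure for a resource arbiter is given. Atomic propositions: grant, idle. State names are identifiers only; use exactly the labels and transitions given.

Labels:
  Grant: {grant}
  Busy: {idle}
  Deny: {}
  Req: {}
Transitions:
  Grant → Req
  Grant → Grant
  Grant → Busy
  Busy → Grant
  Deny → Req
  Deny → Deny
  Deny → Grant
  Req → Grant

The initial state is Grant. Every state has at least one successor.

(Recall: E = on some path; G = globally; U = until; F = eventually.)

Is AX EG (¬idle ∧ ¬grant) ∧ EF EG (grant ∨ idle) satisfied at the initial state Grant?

Does not hold

States satisfying EG (¬idle ∧ ¬grant): {Deny}.
States satisfying AX EG (¬idle ∧ ¬grant): ∅.
States satisfying EG (grant ∨ idle): {Grant, Busy}.
States satisfying EF EG (grant ∨ idle): {Grant, Busy, Deny, Req}.
States satisfying AX EG (¬idle ∧ ¬grant) ∧ EF EG (grant ∨ idle): ∅.
Grant ∉ Sat(AX EG (¬idle ∧ ¬grant) ∧ EF EG (grant ∨ idle)).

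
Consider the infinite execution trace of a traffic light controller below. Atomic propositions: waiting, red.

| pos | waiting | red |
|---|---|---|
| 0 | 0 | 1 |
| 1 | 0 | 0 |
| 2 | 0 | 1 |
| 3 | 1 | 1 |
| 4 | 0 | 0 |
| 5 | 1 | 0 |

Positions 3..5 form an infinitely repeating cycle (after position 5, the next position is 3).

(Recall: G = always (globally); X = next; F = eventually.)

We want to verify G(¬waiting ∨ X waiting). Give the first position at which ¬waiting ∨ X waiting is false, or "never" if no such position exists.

3

Check ¬waiting ∨ X waiting at each position in order: 0 ✓, 1 ✓, 2 ✓.
At position 3 the labels are {red, waiting} and the next position 4 has {}, so ¬waiting ∨ X waiting is false there. This is the first violation.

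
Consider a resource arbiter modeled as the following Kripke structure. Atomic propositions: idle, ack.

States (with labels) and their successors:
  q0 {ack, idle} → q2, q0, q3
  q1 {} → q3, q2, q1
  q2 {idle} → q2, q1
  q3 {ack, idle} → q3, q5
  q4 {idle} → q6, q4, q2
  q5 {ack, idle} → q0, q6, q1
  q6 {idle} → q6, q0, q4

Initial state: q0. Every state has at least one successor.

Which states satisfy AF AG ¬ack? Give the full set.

none

States satisfying AG ¬ack: ∅.
States satisfying AF AG ¬ack: ∅.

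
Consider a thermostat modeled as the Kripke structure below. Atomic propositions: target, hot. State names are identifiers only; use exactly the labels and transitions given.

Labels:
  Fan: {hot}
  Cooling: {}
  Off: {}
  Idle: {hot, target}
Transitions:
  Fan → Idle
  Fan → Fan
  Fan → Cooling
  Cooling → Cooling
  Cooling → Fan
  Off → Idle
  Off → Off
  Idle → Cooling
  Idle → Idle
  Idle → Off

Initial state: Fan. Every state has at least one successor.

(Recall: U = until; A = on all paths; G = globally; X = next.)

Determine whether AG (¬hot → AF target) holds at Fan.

States satisfying ¬hot → AF target: {Fan, Idle}.
States satisfying AG (¬hot → AF target): ∅.
Cooling is reachable from Fan and violates ¬hot → AF target, so AG fails at Fan.
Fan ∉ Sat(AG (¬hot → AF target)).

Violated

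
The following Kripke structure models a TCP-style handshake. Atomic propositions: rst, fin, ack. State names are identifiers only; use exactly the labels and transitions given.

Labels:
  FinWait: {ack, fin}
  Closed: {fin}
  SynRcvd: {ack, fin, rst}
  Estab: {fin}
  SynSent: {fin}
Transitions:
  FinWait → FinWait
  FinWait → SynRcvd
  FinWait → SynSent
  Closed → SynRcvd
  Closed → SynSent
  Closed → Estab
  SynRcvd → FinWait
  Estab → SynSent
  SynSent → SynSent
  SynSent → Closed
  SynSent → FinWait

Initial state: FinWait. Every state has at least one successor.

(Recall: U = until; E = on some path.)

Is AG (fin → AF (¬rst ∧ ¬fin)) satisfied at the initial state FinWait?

Violated

States satisfying fin → AF (¬rst ∧ ¬fin): ∅.
States satisfying AG (fin → AF (¬rst ∧ ¬fin)): ∅.
Closed is reachable from FinWait and violates fin → AF (¬rst ∧ ¬fin), so AG fails at FinWait.
FinWait ∉ Sat(AG (fin → AF (¬rst ∧ ¬fin))).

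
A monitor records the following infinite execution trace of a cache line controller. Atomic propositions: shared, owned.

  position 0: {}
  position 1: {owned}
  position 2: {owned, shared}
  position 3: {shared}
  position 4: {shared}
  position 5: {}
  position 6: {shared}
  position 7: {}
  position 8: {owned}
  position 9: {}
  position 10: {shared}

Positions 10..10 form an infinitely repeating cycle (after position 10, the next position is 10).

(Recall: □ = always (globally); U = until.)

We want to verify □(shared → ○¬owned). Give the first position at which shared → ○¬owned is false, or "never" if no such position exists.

shared → ○¬owned holds at every position 0..10, and those are all the positions the trace ever visits, so the invariant □(shared → ○¬owned) is never violated.

never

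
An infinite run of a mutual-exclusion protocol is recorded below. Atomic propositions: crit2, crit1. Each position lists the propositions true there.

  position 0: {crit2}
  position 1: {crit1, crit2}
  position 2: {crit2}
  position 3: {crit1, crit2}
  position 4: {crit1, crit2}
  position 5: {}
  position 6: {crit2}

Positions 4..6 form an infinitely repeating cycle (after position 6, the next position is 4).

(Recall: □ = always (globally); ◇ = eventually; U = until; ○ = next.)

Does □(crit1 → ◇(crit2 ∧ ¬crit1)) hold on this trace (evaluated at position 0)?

Yes

crit1 → ◇(crit2 ∧ ¬crit1) holds at every position 0..6, and those are all positions ever visited, so □(crit1 → ◇(crit2 ∧ ¬crit1)) holds.
Positions where crit1 holds: 1, 3, 4.
Check ◇(crit2 ∧ ¬crit1) at each: 1→ok, 3→ok, 4→ok.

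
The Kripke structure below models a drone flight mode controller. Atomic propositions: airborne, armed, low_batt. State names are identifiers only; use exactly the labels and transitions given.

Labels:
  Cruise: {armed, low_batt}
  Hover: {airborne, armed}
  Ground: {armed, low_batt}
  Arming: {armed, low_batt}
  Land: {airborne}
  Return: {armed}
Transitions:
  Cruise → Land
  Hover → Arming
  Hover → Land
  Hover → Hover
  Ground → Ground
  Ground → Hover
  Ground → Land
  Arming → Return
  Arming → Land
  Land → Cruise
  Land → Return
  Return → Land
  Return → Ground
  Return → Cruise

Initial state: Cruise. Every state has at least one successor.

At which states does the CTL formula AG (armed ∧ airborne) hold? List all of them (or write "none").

none

States satisfying armed ∧ airborne: {Hover}.
States satisfying AG (armed ∧ airborne): ∅.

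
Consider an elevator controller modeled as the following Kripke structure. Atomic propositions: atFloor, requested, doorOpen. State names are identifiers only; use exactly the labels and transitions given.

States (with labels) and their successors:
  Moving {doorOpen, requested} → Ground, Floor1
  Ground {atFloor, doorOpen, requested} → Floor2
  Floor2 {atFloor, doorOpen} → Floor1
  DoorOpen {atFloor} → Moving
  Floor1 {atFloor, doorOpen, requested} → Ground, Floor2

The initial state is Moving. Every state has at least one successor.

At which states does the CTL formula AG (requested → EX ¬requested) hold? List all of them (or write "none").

States satisfying requested → EX ¬requested: {Ground, Floor2, DoorOpen, Floor1}.
States satisfying AG (requested → EX ¬requested): {Ground, Floor2, Floor1}.

{Ground, Floor2, Floor1}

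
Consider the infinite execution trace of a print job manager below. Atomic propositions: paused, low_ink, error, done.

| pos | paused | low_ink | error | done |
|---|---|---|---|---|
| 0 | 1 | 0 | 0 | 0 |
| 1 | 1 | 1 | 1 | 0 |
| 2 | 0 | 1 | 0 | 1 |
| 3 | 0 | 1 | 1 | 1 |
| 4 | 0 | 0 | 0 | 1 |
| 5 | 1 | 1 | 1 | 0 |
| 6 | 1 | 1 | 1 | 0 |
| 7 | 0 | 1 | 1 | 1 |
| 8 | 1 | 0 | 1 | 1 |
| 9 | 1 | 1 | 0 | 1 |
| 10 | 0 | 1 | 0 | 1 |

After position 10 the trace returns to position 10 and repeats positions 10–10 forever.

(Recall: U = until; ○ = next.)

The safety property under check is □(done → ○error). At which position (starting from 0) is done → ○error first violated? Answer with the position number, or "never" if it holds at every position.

3

Check done → ○error at each position in order: 0 ✓, 1 ✓, 2 ✓.
At position 3 the labels are {done, error, low_ink} and the next position 4 has {done}, so done → ○error is false there. This is the first violation.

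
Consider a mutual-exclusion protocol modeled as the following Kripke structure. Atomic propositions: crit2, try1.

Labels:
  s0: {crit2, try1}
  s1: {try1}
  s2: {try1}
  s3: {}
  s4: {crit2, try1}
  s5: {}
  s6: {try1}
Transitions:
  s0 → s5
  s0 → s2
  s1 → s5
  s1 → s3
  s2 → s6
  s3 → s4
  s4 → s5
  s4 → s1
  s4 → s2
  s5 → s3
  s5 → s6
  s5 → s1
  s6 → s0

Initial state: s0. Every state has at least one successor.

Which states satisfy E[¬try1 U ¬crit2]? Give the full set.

States satisfying ¬try1: {s3, s5}.
States satisfying ¬crit2: {s1, s2, s3, s5, s6}.
States satisfying E[¬try1 U ¬crit2]: {s1, s2, s3, s5, s6}.

{s1, s2, s3, s5, s6}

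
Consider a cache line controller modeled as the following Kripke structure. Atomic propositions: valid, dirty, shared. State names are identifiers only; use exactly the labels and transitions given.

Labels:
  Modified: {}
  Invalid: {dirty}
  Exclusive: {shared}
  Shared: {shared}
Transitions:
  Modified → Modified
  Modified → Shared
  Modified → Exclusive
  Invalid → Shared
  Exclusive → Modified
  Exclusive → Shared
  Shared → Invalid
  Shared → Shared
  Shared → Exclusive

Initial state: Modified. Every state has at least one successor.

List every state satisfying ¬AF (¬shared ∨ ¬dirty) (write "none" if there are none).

none

States satisfying ¬shared ∨ ¬dirty: {Modified, Invalid, Exclusive, Shared}.
States satisfying AF (¬shared ∨ ¬dirty): {Modified, Invalid, Exclusive, Shared}.
States satisfying ¬AF (¬shared ∨ ¬dirty): ∅.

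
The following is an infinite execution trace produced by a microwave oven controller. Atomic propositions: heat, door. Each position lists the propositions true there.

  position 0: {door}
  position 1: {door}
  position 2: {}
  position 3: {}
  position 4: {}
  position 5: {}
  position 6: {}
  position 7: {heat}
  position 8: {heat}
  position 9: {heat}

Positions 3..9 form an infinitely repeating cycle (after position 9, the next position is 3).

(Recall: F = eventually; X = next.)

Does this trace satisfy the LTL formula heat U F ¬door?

Walking from position 0: F ¬door first holds at position 0, and heat holds at every earlier position along the way, so heat U F ¬door holds.

Satisfied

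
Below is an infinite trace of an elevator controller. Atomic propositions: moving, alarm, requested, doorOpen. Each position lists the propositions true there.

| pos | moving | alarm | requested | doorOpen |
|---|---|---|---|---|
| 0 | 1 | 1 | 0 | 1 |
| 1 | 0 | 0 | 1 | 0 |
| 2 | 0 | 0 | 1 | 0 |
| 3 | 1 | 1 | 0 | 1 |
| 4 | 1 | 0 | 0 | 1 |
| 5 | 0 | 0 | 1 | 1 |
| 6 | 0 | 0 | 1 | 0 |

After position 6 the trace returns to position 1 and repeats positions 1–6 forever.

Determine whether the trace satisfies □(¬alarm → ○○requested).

¬alarm → ○○requested must hold at every position from 0 onward. It fails at position 1, so □(¬alarm → ○○requested) is false.
Positions where ¬alarm holds: 1, 2, 4, 5, 6.
Check ○○requested at each: 1→fails, 2→fails, 4→ok, 5→ok, 6→ok.

No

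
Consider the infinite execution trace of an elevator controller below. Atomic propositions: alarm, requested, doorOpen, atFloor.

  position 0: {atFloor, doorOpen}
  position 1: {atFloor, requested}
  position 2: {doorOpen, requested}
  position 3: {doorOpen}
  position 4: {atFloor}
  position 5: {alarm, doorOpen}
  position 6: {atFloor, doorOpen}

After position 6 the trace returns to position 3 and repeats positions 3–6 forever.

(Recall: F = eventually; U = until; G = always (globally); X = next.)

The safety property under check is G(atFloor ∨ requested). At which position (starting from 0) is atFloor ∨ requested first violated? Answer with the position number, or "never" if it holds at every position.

3

Check atFloor ∨ requested at each position in order: 0 ✓, 1 ✓, 2 ✓.
At position 3 the labels are {doorOpen}, so atFloor ∨ requested is false there. This is the first violation.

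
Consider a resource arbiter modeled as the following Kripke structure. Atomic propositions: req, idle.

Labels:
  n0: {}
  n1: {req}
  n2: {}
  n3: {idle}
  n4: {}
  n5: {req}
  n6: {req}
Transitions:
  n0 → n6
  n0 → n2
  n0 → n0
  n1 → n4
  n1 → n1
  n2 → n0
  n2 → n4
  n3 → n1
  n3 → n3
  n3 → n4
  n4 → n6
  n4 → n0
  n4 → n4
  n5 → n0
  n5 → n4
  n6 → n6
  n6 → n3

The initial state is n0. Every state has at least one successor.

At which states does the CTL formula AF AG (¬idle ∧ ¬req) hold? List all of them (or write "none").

States satisfying AG (¬idle ∧ ¬req): ∅.
States satisfying AF AG (¬idle ∧ ¬req): ∅.

none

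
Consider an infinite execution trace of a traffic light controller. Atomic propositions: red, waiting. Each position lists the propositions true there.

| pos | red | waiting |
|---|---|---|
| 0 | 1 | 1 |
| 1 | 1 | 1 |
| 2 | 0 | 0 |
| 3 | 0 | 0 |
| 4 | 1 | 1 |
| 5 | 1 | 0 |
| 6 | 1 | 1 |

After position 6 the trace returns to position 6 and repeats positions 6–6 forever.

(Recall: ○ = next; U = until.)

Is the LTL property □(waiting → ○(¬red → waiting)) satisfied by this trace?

waiting → ○(¬red → waiting) must hold at every position from 0 onward. It fails at position 1, so □(waiting → ○(¬red → waiting)) is false.
Positions where waiting holds: 0, 1, 4, 6.
Check ○(¬red → waiting) at each: 0→ok, 1→fails, 4→ok, 6→ok.

No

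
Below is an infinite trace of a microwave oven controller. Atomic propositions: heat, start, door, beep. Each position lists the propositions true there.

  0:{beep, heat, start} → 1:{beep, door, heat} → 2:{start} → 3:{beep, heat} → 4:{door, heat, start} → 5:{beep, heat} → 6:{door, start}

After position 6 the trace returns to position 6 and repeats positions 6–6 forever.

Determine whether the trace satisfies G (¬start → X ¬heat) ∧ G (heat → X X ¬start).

No

¬start → X ¬heat must hold at every position from 0 onward. It fails at position 3, so G (¬start → X ¬heat) is false.
Positions where ¬start holds: 1, 3, 5.
Check X ¬heat at each: 1→ok, 3→fails, 5→ok.
heat → X X ¬start must hold at every position from 0 onward. It fails at position 0, so G (heat → X X ¬start) is false.
Positions where heat holds: 0, 1, 3, 4, 5.
Check X X ¬start at each: 0→fails, 1→ok, 3→ok, 4→fails, 5→fails.
At position 0: G (¬start → X ¬heat) is false; G (heat → X X ¬start) is false; so G (¬start → X ¬heat) ∧ G (heat → X X ¬start) is false.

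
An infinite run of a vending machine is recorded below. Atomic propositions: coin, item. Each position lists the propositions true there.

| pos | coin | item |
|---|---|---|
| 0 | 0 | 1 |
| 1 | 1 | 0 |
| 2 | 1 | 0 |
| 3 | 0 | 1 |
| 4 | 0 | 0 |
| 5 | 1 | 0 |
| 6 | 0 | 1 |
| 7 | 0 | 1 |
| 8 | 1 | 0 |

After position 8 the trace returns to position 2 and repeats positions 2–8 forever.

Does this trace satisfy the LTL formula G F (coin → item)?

Satisfied

F (coin → item) holds at every position 0..8, and those are all positions ever visited, so G F (coin → item) holds.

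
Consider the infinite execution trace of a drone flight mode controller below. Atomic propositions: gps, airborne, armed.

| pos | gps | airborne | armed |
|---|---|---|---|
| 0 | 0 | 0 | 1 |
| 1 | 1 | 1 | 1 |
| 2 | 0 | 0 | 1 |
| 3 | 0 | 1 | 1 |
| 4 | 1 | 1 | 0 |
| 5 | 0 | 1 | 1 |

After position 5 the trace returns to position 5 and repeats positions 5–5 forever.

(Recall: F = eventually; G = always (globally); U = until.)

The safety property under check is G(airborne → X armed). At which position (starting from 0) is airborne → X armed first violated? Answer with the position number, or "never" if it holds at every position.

Check airborne → X armed at each position in order: 0 ✓, 1 ✓, 2 ✓.
At position 3 the labels are {airborne, armed} and the next position 4 has {airborne, gps}, so airborne → X armed is false there. This is the first violation.

3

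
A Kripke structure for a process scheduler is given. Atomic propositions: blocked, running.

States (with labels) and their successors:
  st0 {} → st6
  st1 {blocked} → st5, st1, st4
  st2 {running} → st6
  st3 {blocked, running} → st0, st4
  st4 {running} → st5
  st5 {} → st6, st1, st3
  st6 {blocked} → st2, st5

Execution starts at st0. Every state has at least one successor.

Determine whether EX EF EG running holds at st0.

Violated

States satisfying EF EG running: ∅.
States satisfying EX EF EG running: ∅.
No suitable path/successor from st0 witnesses the formula.
st0 ∉ Sat(EX EF EG running).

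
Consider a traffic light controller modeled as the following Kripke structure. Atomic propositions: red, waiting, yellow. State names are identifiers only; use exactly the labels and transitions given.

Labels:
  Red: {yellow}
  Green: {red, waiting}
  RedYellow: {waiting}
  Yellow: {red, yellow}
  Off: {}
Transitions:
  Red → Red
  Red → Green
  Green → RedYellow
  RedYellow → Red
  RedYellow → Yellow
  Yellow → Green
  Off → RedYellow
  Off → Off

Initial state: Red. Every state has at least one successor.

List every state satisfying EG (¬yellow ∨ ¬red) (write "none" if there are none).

States satisfying ¬yellow ∨ ¬red: {Red, Green, RedYellow, Off}.
States satisfying EG (¬yellow ∨ ¬red): {Red, Green, RedYellow, Off}.

{Red, Green, RedYellow, Off}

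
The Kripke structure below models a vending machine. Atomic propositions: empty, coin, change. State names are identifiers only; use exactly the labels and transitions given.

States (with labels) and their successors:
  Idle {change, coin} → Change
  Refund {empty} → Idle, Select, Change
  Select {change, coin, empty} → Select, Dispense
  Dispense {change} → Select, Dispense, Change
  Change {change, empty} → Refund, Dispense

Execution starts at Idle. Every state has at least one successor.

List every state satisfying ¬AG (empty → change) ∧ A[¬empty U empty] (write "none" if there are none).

{Idle, Refund, Select, Change}

States satisfying empty → change: {Idle, Select, Dispense, Change}.
States satisfying AG (empty → change): ∅.
States satisfying ¬AG (empty → change): {Idle, Refund, Select, Dispense, Change}.
States satisfying ¬empty: {Idle, Dispense}.
States satisfying empty: {Refund, Select, Change}.
States satisfying A[¬empty U empty]: {Idle, Refund, Select, Change}.
States satisfying ¬AG (empty → change) ∧ A[¬empty U empty]: {Idle, Refund, Select, Change}.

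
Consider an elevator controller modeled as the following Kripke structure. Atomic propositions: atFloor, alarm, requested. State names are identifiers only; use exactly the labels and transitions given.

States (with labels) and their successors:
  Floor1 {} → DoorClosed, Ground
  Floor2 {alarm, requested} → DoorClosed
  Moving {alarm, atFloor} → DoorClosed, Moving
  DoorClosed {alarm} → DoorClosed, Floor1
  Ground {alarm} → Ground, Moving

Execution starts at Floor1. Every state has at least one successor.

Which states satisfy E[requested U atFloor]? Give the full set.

States satisfying requested: {Floor2}.
States satisfying atFloor: {Moving}.
States satisfying E[requested U atFloor]: {Moving}.

{Moving}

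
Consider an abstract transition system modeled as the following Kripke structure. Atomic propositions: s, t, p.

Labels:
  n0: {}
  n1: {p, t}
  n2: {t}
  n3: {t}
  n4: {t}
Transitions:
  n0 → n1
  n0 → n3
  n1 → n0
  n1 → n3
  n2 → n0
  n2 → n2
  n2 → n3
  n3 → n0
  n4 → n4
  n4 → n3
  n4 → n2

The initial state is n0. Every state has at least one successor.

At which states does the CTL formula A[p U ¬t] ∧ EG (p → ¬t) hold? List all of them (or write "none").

{n0}

States satisfying p: {n1}.
States satisfying ¬t: {n0}.
States satisfying A[p U ¬t]: {n0}.
States satisfying p → ¬t: {n0, n2, n3, n4}.
States satisfying EG (p → ¬t): {n0, n2, n3, n4}.
States satisfying A[p U ¬t] ∧ EG (p → ¬t): {n0}.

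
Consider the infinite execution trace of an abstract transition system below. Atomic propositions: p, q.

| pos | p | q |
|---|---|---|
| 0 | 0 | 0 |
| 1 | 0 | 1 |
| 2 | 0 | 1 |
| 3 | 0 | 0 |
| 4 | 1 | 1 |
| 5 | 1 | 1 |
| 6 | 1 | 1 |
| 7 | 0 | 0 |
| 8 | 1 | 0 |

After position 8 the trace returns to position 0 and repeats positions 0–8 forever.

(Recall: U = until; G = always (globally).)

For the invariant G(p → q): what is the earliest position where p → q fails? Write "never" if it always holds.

8

Check p → q at each position in order: 0 ✓, 1 ✓, 2 ✓, 3 ✓, 4 ✓, 5 ✓, 6 ✓, 7 ✓.
At position 8 the labels are {p}, so p → q is false there. This is the first violation.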